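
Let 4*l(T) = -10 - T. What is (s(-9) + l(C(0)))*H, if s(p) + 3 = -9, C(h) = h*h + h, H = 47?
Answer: -1363/2 ≈ -681.50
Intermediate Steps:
C(h) = h + h**2 (C(h) = h**2 + h = h + h**2)
l(T) = -5/2 - T/4 (l(T) = (-10 - T)/4 = -5/2 - T/4)
s(p) = -12 (s(p) = -3 - 9 = -12)
(s(-9) + l(C(0)))*H = (-12 + (-5/2 - 0*(1 + 0)))*47 = (-12 + (-5/2 - 0))*47 = (-12 + (-5/2 - 1/4*0))*47 = (-12 + (-5/2 + 0))*47 = (-12 - 5/2)*47 = -29/2*47 = -1363/2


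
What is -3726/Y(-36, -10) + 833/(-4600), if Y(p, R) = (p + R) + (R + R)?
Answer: 2847437/50600 ≈ 56.273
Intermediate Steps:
Y(p, R) = p + 3*R (Y(p, R) = (R + p) + 2*R = p + 3*R)
-3726/Y(-36, -10) + 833/(-4600) = -3726/(-36 + 3*(-10)) + 833/(-4600) = -3726/(-36 - 30) + 833*(-1/4600) = -3726/(-66) - 833/4600 = -3726*(-1/66) - 833/4600 = 621/11 - 833/4600 = 2847437/50600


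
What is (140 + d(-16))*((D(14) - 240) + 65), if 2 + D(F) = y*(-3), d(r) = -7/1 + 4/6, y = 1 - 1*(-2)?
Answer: -24862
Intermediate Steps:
y = 3 (y = 1 + 2 = 3)
d(r) = -19/3 (d(r) = -7*1 + 4*(1/6) = -7 + 2/3 = -19/3)
D(F) = -11 (D(F) = -2 + 3*(-3) = -2 - 9 = -11)
(140 + d(-16))*((D(14) - 240) + 65) = (140 - 19/3)*((-11 - 240) + 65) = 401*(-251 + 65)/3 = (401/3)*(-186) = -24862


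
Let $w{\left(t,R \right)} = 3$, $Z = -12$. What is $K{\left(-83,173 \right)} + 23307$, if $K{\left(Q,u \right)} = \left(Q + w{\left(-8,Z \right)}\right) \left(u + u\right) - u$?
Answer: $-4546$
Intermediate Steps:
$K{\left(Q,u \right)} = - u + 2 u \left(3 + Q\right)$ ($K{\left(Q,u \right)} = \left(Q + 3\right) \left(u + u\right) - u = \left(3 + Q\right) 2 u - u = 2 u \left(3 + Q\right) - u = - u + 2 u \left(3 + Q\right)$)
$K{\left(-83,173 \right)} + 23307 = 173 \left(5 + 2 \left(-83\right)\right) + 23307 = 173 \left(5 - 166\right) + 23307 = 173 \left(-161\right) + 23307 = -27853 + 23307 = -4546$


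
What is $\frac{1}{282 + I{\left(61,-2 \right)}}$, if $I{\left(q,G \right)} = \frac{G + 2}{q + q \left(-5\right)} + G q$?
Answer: $\frac{1}{160} \approx 0.00625$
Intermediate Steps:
$I{\left(q,G \right)} = G q - \frac{2 + G}{4 q}$ ($I{\left(q,G \right)} = \frac{2 + G}{q - 5 q} + G q = \frac{2 + G}{\left(-4\right) q} + G q = \left(2 + G\right) \left(- \frac{1}{4 q}\right) + G q = - \frac{2 + G}{4 q} + G q = G q - \frac{2 + G}{4 q}$)
$\frac{1}{282 + I{\left(61,-2 \right)}} = \frac{1}{282 + \frac{-2 - -2 + 4 \left(-2\right) 61^{2}}{4 \cdot 61}} = \frac{1}{282 + \frac{1}{4} \cdot \frac{1}{61} \left(-2 + 2 + 4 \left(-2\right) 3721\right)} = \frac{1}{282 + \frac{1}{4} \cdot \frac{1}{61} \left(-2 + 2 - 29768\right)} = \frac{1}{282 + \frac{1}{4} \cdot \frac{1}{61} \left(-29768\right)} = \frac{1}{282 - 122} = \frac{1}{160}$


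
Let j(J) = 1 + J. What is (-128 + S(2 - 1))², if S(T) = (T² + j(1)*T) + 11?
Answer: 12996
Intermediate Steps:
S(T) = 11 + T² + 2*T (S(T) = (T² + (1 + 1)*T) + 11 = (T² + 2*T) + 11 = 11 + T² + 2*T)
(-128 + S(2 - 1))² = (-128 + (11 + (2 - 1)² + 2*(2 - 1)))² = (-128 + (11 + 1² + 2*1))² = (-128 + (11 + 1 + 2))² = (-128 + 14)² = (-114)² = 12996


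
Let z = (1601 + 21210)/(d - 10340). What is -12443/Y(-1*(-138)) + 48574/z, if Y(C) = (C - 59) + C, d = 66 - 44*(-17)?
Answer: -100693192781/4949987 ≈ -20342.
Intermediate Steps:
d = 814 (d = 66 + 748 = 814)
Y(C) = -59 + 2*C (Y(C) = (-59 + C) + C = -59 + 2*C)
z = -22811/9526 (z = (1601 + 21210)/(814 - 10340) = 22811/(-9526) = 22811*(-1/9526) = -22811/9526 ≈ -2.3946)
-12443/Y(-1*(-138)) + 48574/z = -12443/(-59 + 2*(-1*(-138))) + 48574/(-22811/9526) = -12443/(-59 + 2*138) + 48574*(-9526/22811) = -12443/(-59 + 276) - 462715924/22811 = -12443/217 - 462715924/22811 = -100693192781/4949987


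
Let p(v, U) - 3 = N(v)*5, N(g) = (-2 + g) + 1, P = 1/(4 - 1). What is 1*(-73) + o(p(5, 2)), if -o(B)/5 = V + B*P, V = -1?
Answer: -319/3 ≈ -106.33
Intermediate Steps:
P = ⅓ (P = 1/3 = ⅓ ≈ 0.33333)
N(g) = -1 + g
p(v, U) = -2 + 5*v (p(v, U) = 3 + (-1 + v)*5 = 3 + (-5 + 5*v) = -2 + 5*v)
o(B) = 5 - 5*B/3 (o(B) = -5*(-1 + B*(⅓)) = -5*(-1 + B/3) = 5 - 5*B/3)
1*(-73) + o(p(5, 2)) = 1*(-73) + (5 - 5*(-2 + 5*5)/3) = -73 + (5 - 5*(-2 + 25)/3) = -73 + (5 - 5/3*23) = -73 + (5 - 115/3) = -73 - 100/3 = -319/3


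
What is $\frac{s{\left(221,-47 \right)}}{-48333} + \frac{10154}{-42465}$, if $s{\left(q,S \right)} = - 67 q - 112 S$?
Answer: $- \frac{28509929}{684153615} \approx -0.041672$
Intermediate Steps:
$s{\left(q,S \right)} = - 112 S - 67 q$
$\frac{s{\left(221,-47 \right)}}{-48333} + \frac{10154}{-42465} = \frac{\left(-112\right) \left(-47\right) - 14807}{-48333} + \frac{10154}{-42465} = \left(5264 - 14807\right) \left(- \frac{1}{48333}\right) + 10154 \left(- \frac{1}{42465}\right) = \left(-9543\right) \left(- \frac{1}{48333}\right) - \frac{10154}{42465} = \frac{3181}{16111} - \frac{10154}{42465} = - \frac{28509929}{684153615}$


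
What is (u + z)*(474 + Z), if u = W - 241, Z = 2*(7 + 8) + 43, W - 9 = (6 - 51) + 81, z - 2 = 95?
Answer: -54153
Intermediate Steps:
z = 97 (z = 2 + 95 = 97)
W = 45 (W = 9 + ((6 - 51) + 81) = 9 + (-45 + 81) = 9 + 36 = 45)
Z = 73 (Z = 2*15 + 43 = 30 + 43 = 73)
u = -196 (u = 45 - 241 = -196)
(u + z)*(474 + Z) = (-196 + 97)*(474 + 73) = -99*547 = -54153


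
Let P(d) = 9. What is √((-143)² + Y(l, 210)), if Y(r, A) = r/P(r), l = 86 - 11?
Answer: 2*√46029/3 ≈ 143.03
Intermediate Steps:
l = 75
Y(r, A) = r/9
√((-143)² + Y(l, 210)) = √((-143)² + (⅑)*75) = √(20449 + 25/3) = √(61372/3) = 2*√46029/3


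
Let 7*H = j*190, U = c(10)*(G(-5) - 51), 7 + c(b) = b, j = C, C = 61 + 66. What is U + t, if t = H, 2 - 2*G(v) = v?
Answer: 46265/14 ≈ 3304.6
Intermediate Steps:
C = 127
G(v) = 1 - v/2
j = 127
c(b) = -7 + b
U = -285/2 (U = (-7 + 10)*((1 - ½*(-5)) - 51) = 3*((1 + 5/2) - 51) = 3*(7/2 - 51) = 3*(-95/2) = -285/2 ≈ -142.50)
H = 24130/7 (H = (127*190)/7 = (⅐)*24130 = 24130/7 ≈ 3447.1)
t = 24130/7 ≈ 3447.1
U + t = -285/2 + 24130/7 = 46265/14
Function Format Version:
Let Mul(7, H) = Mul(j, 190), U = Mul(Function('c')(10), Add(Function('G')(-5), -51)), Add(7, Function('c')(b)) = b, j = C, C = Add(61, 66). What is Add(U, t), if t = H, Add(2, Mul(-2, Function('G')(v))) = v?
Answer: Rational(46265, 14) ≈ 3304.6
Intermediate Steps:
C = 127
Function('G')(v) = Add(1, Mul(Rational(-1, 2), v))
j = 127
Function('c')(b) = Add(-7, b)
U = Rational(-285, 2) (U = Mul(Add(-7, 10), Add(Add(1, Mul(Rational(-1, 2), -5)), -51)) = Mul(3, Add(Add(1, Rational(5, 2)), -51)) = Mul(3, Add(Rational(7, 2), -51)) = Mul(3, Rational(-95, 2)) = Rational(-285, 2) ≈ -142.50)
H = Rational(24130, 7) (H = Mul(Rational(1, 7), Mul(127, 190)) = Mul(Rational(1, 7), 24130) = Rational(24130, 7) ≈ 3447.1)
t = Rational(24130, 7) ≈ 3447.1
Add(U, t) = Add(Rational(-285, 2), Rational(24130, 7)) = Rational(46265, 14)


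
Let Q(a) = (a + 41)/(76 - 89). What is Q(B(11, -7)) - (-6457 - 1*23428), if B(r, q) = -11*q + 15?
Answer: 388372/13 ≈ 29875.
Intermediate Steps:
B(r, q) = 15 - 11*q
Q(a) = -41/13 - a/13 (Q(a) = (41 + a)/(-13) = (41 + a)*(-1/13) = -41/13 - a/13)
Q(B(11, -7)) - (-6457 - 1*23428) = (-41/13 - (15 - 11*(-7))/13) - (-6457 - 1*23428) = (-41/13 - (15 + 77)/13) - (-6457 - 23428) = (-41/13 - 1/13*92) - 1*(-29885) = (-41/13 - 92/13) + 29885 = -133/13 + 29885 = 388372/13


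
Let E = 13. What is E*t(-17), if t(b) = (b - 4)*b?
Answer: 4641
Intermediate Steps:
t(b) = b*(-4 + b) (t(b) = (-4 + b)*b = b*(-4 + b))
E*t(-17) = 13*(-17*(-4 - 17)) = 13*(-17*(-21)) = 13*357 = 4641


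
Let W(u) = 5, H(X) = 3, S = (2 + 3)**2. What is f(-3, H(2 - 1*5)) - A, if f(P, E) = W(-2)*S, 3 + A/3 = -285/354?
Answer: 16097/118 ≈ 136.42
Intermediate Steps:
S = 25 (S = 5**2 = 25)
A = -1347/118 (A = -9 + 3*(-285/354) = -9 + 3*(-285*1/354) = -9 + 3*(-95/118) = -9 - 285/118 = -1347/118 ≈ -11.415)
f(P, E) = 125 (f(P, E) = 5*25 = 125)
f(-3, H(2 - 1*5)) - A = 125 - 1*(-1347/118) = 125 + 1347/118 = 16097/118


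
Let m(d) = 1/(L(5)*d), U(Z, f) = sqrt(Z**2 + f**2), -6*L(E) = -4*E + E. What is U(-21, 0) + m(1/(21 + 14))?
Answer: 35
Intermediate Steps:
L(E) = E/2 (L(E) = -(-4*E + E)/6 = -(-1)*E/2 = E/2)
m(d) = 2/(5*d) (m(d) = 1/((((1/2)*5))*d) = 1/((5/2)*d) = 2/(5*d))
U(-21, 0) + m(1/(21 + 14)) = sqrt((-21)**2 + 0**2) + 2/(5*(1/(21 + 14))) = sqrt(441 + 0) + 2/(5*(1/35)) = sqrt(441) + 2/(5*(1/35)) = 21 + (2/5)*35 = 21 + 14 = 35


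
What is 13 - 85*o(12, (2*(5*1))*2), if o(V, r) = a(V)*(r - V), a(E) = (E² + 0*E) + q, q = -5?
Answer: -94507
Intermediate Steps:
a(E) = -5 + E² (a(E) = (E² + 0*E) - 5 = (E² + 0) - 5 = E² - 5 = -5 + E²)
o(V, r) = (-5 + V²)*(r - V)
13 - 85*o(12, (2*(5*1))*2) = 13 - (-85)*(-5 + 12²)*(12 - 2*(5*1)*2) = 13 - (-85)*(-5 + 144)*(12 - 2*5*2) = 13 - (-85)*139*(12 - 10*2) = 13 - (-85)*139*(12 - 1*20) = 13 - (-85)*139*(12 - 20) = 13 - (-85)*139*(-8) = 13 - 85*1112 = 13 - 94520 = -94507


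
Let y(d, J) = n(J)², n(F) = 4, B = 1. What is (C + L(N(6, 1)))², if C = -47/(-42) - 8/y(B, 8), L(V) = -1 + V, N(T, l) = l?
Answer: 169/441 ≈ 0.38322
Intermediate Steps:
y(d, J) = 16 (y(d, J) = 4² = 16)
C = 13/21 (C = -47/(-42) - 8/16 = -47*(-1/42) - 8*1/16 = 47/42 - ½ = 13/21 ≈ 0.61905)
(C + L(N(6, 1)))² = (13/21 + (-1 + 1))² = (13/21 + 0)² = (13/21)² = 169/441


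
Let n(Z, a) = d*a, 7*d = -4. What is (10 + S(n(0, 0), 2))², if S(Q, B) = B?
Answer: 144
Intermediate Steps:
d = -4/7 (d = (⅐)*(-4) = -4/7 ≈ -0.57143)
n(Z, a) = -4*a/7
(10 + S(n(0, 0), 2))² = (10 + 2)² = 12² = 144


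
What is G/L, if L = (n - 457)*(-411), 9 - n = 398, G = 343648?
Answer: 171824/173853 ≈ 0.98833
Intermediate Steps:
n = -389 (n = 9 - 1*398 = 9 - 398 = -389)
L = 347706 (L = (-389 - 457)*(-411) = -846*(-411) = 347706)
G/L = 343648/347706 = 343648*(1/347706) = 171824/173853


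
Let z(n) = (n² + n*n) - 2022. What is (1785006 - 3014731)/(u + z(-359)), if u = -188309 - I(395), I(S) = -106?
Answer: -1229725/67537 ≈ -18.208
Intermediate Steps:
z(n) = -2022 + 2*n² (z(n) = (n² + n²) - 2022 = 2*n² - 2022 = -2022 + 2*n²)
u = -188203 (u = -188309 - 1*(-106) = -188309 + 106 = -188203)
(1785006 - 3014731)/(u + z(-359)) = (1785006 - 3014731)/(-188203 + (-2022 + 2*(-359)²)) = -1229725/(-188203 + (-2022 + 2*128881)) = -1229725/(-188203 + (-2022 + 257762)) = -1229725/(-188203 + 255740) = -1229725/67537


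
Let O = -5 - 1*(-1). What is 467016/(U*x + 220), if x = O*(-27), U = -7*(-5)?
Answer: 58377/500 ≈ 116.75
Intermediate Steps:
O = -4 (O = -5 + 1 = -4)
U = 35
x = 108 (x = -4*(-27) = 108)
467016/(U*x + 220) = 467016/(35*108 + 220) = 467016/(3780 + 220) = 467016/4000 = 467016*(1/4000) = 58377/500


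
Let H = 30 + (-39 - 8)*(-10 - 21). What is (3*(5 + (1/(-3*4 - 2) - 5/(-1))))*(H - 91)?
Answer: 291066/7 ≈ 41581.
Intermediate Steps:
H = 1487 (H = 30 - 47*(-31) = 30 + 1457 = 1487)
(3*(5 + (1/(-3*4 - 2) - 5/(-1))))*(H - 91) = (3*(5 + (1/(-3*4 - 2) - 5/(-1))))*(1487 - 91) = (3*(5 + (1/(-12 - 2) - 5*(-1))))*1396 = (3*(5 + (1/(-14) + 5)))*1396 = (3*(5 + (1*(-1/14) + 5)))*1396 = (3*(5 + (-1/14 + 5)))*1396 = (3*(5 + 69/14))*1396 = (3*(139/14))*1396 = (417/14)*1396 = 291066/7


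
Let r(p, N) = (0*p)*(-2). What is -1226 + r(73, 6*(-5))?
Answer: -1226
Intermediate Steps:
r(p, N) = 0 (r(p, N) = 0*(-2) = 0)
-1226 + r(73, 6*(-5)) = -1226 + 0 = -1226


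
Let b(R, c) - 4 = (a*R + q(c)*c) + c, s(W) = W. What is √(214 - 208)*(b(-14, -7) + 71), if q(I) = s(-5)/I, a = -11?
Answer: 217*√6 ≈ 531.54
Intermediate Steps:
q(I) = -5/I
b(R, c) = -1 + c - 11*R (b(R, c) = 4 + ((-11*R + (-5/c)*c) + c) = 4 + ((-11*R - 5) + c) = 4 + ((-5 - 11*R) + c) = 4 + (-5 + c - 11*R) = -1 + c - 11*R)
√(214 - 208)*(b(-14, -7) + 71) = √(214 - 208)*((-1 - 7 - 11*(-14)) + 71) = √6*((-1 - 7 + 154) + 71) = √6*(146 + 71) = √6*217 = 217*√6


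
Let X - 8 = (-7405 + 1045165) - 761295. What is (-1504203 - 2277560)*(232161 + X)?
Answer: -1923533241742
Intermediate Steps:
X = 276473 (X = 8 + ((-7405 + 1045165) - 761295) = 8 + (1037760 - 761295) = 8 + 276465 = 276473)
(-1504203 - 2277560)*(232161 + X) = (-1504203 - 2277560)*(232161 + 276473) = -3781763*508634 = -1923533241742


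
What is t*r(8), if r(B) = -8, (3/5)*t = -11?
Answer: 440/3 ≈ 146.67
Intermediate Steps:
t = -55/3 (t = (5/3)*(-11) = -55/3 ≈ -18.333)
t*r(8) = -55/3*(-8) = 440/3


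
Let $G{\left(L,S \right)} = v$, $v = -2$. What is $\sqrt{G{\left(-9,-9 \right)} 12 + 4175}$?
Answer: $\sqrt{4151} \approx 64.428$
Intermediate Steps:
$G{\left(L,S \right)} = -2$
$\sqrt{G{\left(-9,-9 \right)} 12 + 4175} = \sqrt{\left(-2\right) 12 + 4175} = \sqrt{-24 + 4175} = \sqrt{4151}$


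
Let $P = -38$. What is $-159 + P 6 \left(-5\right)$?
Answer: $981$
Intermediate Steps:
$-159 + P 6 \left(-5\right) = -159 - 38 \cdot 6 \left(-5\right) = -159 - -1140 = -159 + 1140 = 981$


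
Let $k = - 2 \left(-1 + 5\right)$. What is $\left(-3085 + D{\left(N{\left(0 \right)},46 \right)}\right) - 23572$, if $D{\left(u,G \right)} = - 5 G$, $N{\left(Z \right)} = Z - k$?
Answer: $-26887$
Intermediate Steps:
$k = -8$ ($k = \left(-2\right) 4 = -8$)
$N{\left(Z \right)} = 8 + Z$ ($N{\left(Z \right)} = Z - -8 = Z + 8 = 8 + Z$)
$\left(-3085 + D{\left(N{\left(0 \right)},46 \right)}\right) - 23572 = \left(-3085 - 230\right) - 23572 = -3315 - 23572 = -26887$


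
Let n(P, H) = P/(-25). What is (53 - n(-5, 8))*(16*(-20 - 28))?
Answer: -202752/5 ≈ -40550.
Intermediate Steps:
n(P, H) = -P/25 (n(P, H) = P*(-1/25) = -P/25)
(53 - n(-5, 8))*(16*(-20 - 28)) = (53 - (-1)*(-5)/25)*(16*(-20 - 28)) = (53 - 1*⅕)*(16*(-48)) = (53 - ⅕)*(-768) = (264/5)*(-768) = -202752/5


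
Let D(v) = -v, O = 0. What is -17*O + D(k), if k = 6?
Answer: -6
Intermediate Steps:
-17*O + D(k) = -17*0 - 1*6 = 0 - 6 = -6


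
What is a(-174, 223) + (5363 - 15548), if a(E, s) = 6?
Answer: -10179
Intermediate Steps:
a(-174, 223) + (5363 - 15548) = 6 + (5363 - 15548) = 6 - 10185 = -10179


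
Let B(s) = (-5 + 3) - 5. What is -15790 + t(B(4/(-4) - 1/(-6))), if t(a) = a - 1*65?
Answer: -15862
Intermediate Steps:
B(s) = -7 (B(s) = -2 - 5 = -7)
t(a) = -65 + a (t(a) = a - 65 = -65 + a)
-15790 + t(B(4/(-4) - 1/(-6))) = -15790 + (-65 - 7) = -15790 - 72 = -15862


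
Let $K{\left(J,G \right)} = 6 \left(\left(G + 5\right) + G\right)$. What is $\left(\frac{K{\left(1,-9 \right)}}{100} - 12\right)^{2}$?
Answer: $\frac{408321}{2500} \approx 163.33$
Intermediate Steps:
$K{\left(J,G \right)} = 30 + 12 G$ ($K{\left(J,G \right)} = 6 \left(\left(5 + G\right) + G\right) = 6 \left(5 + 2 G\right) = 30 + 12 G$)
$\left(\frac{K{\left(1,-9 \right)}}{100} - 12\right)^{2} = \left(\frac{30 + 12 \left(-9\right)}{100} - 12\right)^{2} = \left(\left(30 - 108\right) \frac{1}{100} - 12\right)^{2} = \left(\left(-78\right) \frac{1}{100} - 12\right)^{2} = \left(- \frac{39}{50} - 12\right)^{2} = \left(- \frac{639}{50}\right)^{2} = \frac{408321}{2500}$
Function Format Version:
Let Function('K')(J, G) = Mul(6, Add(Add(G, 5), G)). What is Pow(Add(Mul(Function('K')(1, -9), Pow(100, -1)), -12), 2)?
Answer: Rational(408321, 2500) ≈ 163.33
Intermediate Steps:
Function('K')(J, G) = Add(30, Mul(12, G)) (Function('K')(J, G) = Mul(6, Add(Add(5, G), G)) = Mul(6, Add(5, Mul(2, G))) = Add(30, Mul(12, G)))
Pow(Add(Mul(Function('K')(1, -9), Pow(100, -1)), -12), 2) = Pow(Add(Mul(Add(30, Mul(12, -9)), Pow(100, -1)), -12), 2) = Pow(Add(Mul(Add(30, -108), Rational(1, 100)), -12), 2) = Pow(Add(Mul(-78, Rational(1, 100)), -12), 2) = Pow(Add(Rational(-39, 50), -12), 2) = Pow(Rational(-639, 50), 2) = Rational(408321, 2500)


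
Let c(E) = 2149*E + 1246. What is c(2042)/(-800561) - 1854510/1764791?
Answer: -57336680334/8775297191 ≈ -6.5339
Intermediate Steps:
c(E) = 1246 + 2149*E
c(2042)/(-800561) - 1854510/1764791 = (1246 + 2149*2042)/(-800561) - 1854510/1764791 = (1246 + 4388258)*(-1/800561) - 1854510*1/1764791 = 4389504*(-1/800561) - 264930/252113 = -190848/34807 - 264930/252113 = -57336680334/8775297191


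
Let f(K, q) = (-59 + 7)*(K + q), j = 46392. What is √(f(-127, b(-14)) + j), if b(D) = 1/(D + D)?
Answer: √2596895/7 ≈ 230.21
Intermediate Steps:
b(D) = 1/(2*D)
f(K, q) = -52*K - 52*q (f(K, q) = -52*(K + q) = -52*K - 52*q)
√(f(-127, b(-14)) + j) = √((-52*(-127) - 26/(-14)) + 46392) = √((6604 - 26*(-1)/14) + 46392) = √((6604 - 52*(-1/28)) + 46392) = √((6604 + 13/7) + 46392) = √(46241/7 + 46392) = √(370985/7) = √2596895/7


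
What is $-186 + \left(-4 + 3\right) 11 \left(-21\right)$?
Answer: $45$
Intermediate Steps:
$-186 + \left(-4 + 3\right) 11 \left(-21\right) = -186 + \left(-1\right) 11 \left(-21\right) = -186 - -231 = -186 + 231 = 45$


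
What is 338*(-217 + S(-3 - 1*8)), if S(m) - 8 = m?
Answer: -74360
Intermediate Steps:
S(m) = 8 + m
338*(-217 + S(-3 - 1*8)) = 338*(-217 + (8 + (-3 - 1*8))) = 338*(-217 + (8 + (-3 - 8))) = 338*(-217 + (8 - 11)) = 338*(-217 - 3) = 338*(-220) = -74360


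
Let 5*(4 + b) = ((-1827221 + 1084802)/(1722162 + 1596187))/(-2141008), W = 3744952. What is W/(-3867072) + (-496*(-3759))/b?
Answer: -32015296637503858327922059/68685112620361736664 ≈ -4.6612e+5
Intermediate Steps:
b = -142092234373421/35523058778960 (b = -4 + (((-1827221 + 1084802)/(1722162 + 1596187))/(-2141008))/5 = -4 + (-742419/3318349*(-1/2141008))/5 = -4 + (1/5)*(742419/7104611755792) = -4 + 742419/35523058778960 = -142092234373421/35523058778960 ≈ -4.0000)
W/(-3867072) + (-496*(-3759))/b = 3744952/(-3867072) + (-496*(-3759))/(-142092234373421/35523058778960) = 3744952*(-1/3867072) + 1864464*(-35523058778960/142092234373421) = -468119/483384 - 66231464263254877440/142092234373421 = -32015296637503858327922059/68685112620361736664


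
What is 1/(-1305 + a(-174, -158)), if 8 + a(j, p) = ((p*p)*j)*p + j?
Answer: 1/686308801 ≈ 1.4571e-9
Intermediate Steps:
a(j, p) = -8 + j + j*p³ (a(j, p) = -8 + (((p*p)*j)*p + j) = -8 + ((p²*j)*p + j) = -8 + ((j*p²)*p + j) = -8 + (j*p³ + j) = -8 + (j + j*p³) = -8 + j + j*p³)
1/(-1305 + a(-174, -158)) = 1/(-1305 + (-8 - 174 - 174*(-158)³)) = 1/(-1305 + (-8 - 174 - 174*(-3944312))) = 1/(-1305 + (-8 - 174 + 686310288)) = 1/(-1305 + 686310106) = 1/686308801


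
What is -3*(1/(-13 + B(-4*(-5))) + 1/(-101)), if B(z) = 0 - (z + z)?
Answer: 462/5353 ≈ 0.086307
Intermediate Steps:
B(z) = -2*z (B(z) = 0 - 2*z = -2*z)
-3*(1/(-13 + B(-4*(-5))) + 1/(-101)) = -3*(1/(-13 - (-2)*4*(-5)) + 1/(-101)) = -3*(1/(-13 - (-2)*(-20)) - 1/101) = -3*(1/(-13 - 2*20) - 1/101) = -3*(1/(-13 - 40) - 1/101) = -3*(1/(-53) - 1/101) = -3*(-1/53 - 1/101) = -3*(-154/5353) = 462/5353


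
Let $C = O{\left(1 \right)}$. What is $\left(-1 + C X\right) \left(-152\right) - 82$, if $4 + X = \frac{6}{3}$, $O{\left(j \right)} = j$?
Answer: $374$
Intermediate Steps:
$C = 1$
$X = -2$ ($X = -4 + \frac{6}{3} = -4 + 6 \cdot \frac{1}{3} = -4 + 2 = -2$)
$\left(-1 + C X\right) \left(-152\right) - 82 = \left(-1 + 1 \left(-2\right)\right) \left(-152\right) - 82 = \left(-1 - 2\right) \left(-152\right) - 82 = \left(-3\right) \left(-152\right) - 82 = 456 - 82 = 374$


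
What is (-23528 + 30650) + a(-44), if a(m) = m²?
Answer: 9058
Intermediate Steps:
(-23528 + 30650) + a(-44) = (-23528 + 30650) + (-44)² = 7122 + 1936 = 9058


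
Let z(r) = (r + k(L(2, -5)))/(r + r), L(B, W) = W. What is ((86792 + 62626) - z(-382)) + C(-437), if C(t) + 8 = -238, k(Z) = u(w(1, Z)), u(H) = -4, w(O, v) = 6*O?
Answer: 56983511/382 ≈ 1.4917e+5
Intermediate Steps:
k(Z) = -4
z(r) = (-4 + r)/(2*r) (z(r) = (r - 4)/(r + r) = (-4 + r)/((2*r)) = (-4 + r)*(1/(2*r)) = (-4 + r)/(2*r))
C(t) = -246 (C(t) = -8 - 238 = -246)
((86792 + 62626) - z(-382)) + C(-437) = ((86792 + 62626) - (-4 - 382)/(2*(-382))) - 246 = (149418 - (-1)*(-386)/(2*382)) - 246 = (149418 - 1*193/382) - 246 = (149418 - 193/382) - 246 = 57077483/382 - 246 = 56983511/382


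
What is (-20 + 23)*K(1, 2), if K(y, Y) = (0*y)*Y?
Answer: 0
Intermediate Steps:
K(y, Y) = 0 (K(y, Y) = 0*Y = 0)
(-20 + 23)*K(1, 2) = (-20 + 23)*0 = 3*0 = 0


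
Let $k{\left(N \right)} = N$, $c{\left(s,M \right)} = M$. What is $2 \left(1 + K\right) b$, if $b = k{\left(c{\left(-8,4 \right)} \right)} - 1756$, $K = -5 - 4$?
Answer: $28032$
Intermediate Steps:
$K = -9$
$b = -1752$ ($b = 4 - 1756 = -1752$)
$2 \left(1 + K\right) b = 2 \left(1 - 9\right) \left(-1752\right) = 2 \left(-8\right) \left(-1752\right) = \left(-16\right) \left(-1752\right) = 28032$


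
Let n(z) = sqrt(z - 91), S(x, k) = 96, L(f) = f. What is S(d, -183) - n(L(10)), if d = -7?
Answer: 96 - 9*I ≈ 96.0 - 9.0*I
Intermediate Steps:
n(z) = sqrt(-91 + z)
S(d, -183) - n(L(10)) = 96 - sqrt(-91 + 10) = 96 - sqrt(-81) = 96 - 9*I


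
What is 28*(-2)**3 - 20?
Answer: -244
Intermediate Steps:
28*(-2)**3 - 20 = 28*(-8) - 20 = -224 - 20 = -244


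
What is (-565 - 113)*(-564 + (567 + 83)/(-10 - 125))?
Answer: 3470908/9 ≈ 3.8566e+5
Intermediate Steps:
(-565 - 113)*(-564 + (567 + 83)/(-10 - 125)) = -678*(-564 + 650/(-135)) = -678*(-564 + 650*(-1/135)) = -678*(-564 - 130/27) = -678*(-15358/27) = 3470908/9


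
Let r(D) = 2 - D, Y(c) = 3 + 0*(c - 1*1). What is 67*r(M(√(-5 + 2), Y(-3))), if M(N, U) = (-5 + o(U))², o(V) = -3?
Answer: -4154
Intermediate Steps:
Y(c) = 3 (Y(c) = 3 + 0*(c - 1) = 3 + 0*(-1 + c) = 3 + 0 = 3)
M(N, U) = 64 (M(N, U) = (-5 - 3)² = (-8)² = 64)
67*r(M(√(-5 + 2), Y(-3))) = 67*(2 - 1*64) = 67*(2 - 64) = 67*(-62) = -4154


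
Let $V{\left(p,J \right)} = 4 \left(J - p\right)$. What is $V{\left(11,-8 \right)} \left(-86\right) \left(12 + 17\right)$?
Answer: $189544$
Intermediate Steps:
$V{\left(p,J \right)} = - 4 p + 4 J$
$V{\left(11,-8 \right)} \left(-86\right) \left(12 + 17\right) = \left(\left(-4\right) 11 + 4 \left(-8\right)\right) \left(-86\right) \left(12 + 17\right) = \left(-44 - 32\right) \left(-86\right) 29 = \left(-76\right) \left(-86\right) 29 = 6536 \cdot 29 = 189544$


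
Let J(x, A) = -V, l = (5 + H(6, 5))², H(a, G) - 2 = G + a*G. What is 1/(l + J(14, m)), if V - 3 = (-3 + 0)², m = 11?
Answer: 1/1752 ≈ 0.00057078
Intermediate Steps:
H(a, G) = 2 + G + G*a (H(a, G) = 2 + (G + a*G) = 2 + (G + G*a) = 2 + G + G*a)
l = 1764 (l = (5 + (2 + 5 + 5*6))² = (5 + (2 + 5 + 30))² = (5 + 37)² = 42² = 1764)
V = 12 (V = 3 + (-3 + 0)² = 3 + (-3)² = 3 + 9 = 12)
J(x, A) = -12 (J(x, A) = -1*12 = -12)
1/(l + J(14, m)) = 1/(1764 - 12) = 1/1752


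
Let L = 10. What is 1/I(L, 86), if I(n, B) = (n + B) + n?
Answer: 1/106 ≈ 0.0094340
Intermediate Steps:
I(n, B) = B + 2*n (I(n, B) = (B + n) + n = B + 2*n)
1/I(L, 86) = 1/(86 + 2*10) = 1/(86 + 20) = 1/106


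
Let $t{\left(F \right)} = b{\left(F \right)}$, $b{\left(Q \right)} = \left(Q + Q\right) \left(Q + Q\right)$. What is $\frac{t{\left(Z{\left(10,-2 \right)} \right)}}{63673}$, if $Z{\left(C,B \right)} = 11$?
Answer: $\frac{484}{63673} \approx 0.0076013$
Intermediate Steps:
$b{\left(Q \right)} = 4 Q^{2}$ ($b{\left(Q \right)} = 2 Q 2 Q = 4 Q^{2}$)
$t{\left(F \right)} = 4 F^{2}$
$\frac{t{\left(Z{\left(10,-2 \right)} \right)}}{63673} = \frac{4 \cdot 11^{2}}{63673} = 4 \cdot 121 \cdot \frac{1}{63673} = 484 \cdot \frac{1}{63673} = \frac{484}{63673}$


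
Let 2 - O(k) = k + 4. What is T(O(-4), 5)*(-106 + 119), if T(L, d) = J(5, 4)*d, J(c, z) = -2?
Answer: -130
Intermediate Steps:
O(k) = -2 - k (O(k) = 2 - (k + 4) = 2 - (4 + k) = 2 + (-4 - k) = -2 - k)
T(L, d) = -2*d
T(O(-4), 5)*(-106 + 119) = (-2*5)*(-106 + 119) = -10*13 = -130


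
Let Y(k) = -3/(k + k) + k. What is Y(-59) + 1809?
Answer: 206503/118 ≈ 1750.0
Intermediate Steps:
Y(k) = k - 3/(2*k) (Y(k) = -3/(2*k) + k = k - 3/(2*k))
Y(-59) + 1809 = (-59 - 3/2/(-59)) + 1809 = (-59 - 3/2*(-1/59)) + 1809 = (-59 + 3/118) + 1809 = -6959/118 + 1809 = 206503/118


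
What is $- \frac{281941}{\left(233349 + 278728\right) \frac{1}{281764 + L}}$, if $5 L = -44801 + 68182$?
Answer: $- \frac{403796182141}{2560385} \approx -1.5771 \cdot 10^{5}$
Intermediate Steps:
$L = \frac{23381}{5}$ ($L = \frac{-44801 + 68182}{5} = \frac{1}{5} \cdot 23381 = \frac{23381}{5} \approx 4676.2$)
$- \frac{281941}{\left(233349 + 278728\right) \frac{1}{281764 + L}} = - \frac{281941}{\left(233349 + 278728\right) \frac{1}{281764 + \frac{23381}{5}}} = - \frac{281941}{512077 \frac{1}{\frac{1432201}{5}}} = - \frac{281941}{512077 \cdot \frac{5}{1432201}} = - \frac{281941}{\frac{2560385}{1432201}} = \left(-281941\right) \frac{1432201}{2560385} = - \frac{403796182141}{2560385}$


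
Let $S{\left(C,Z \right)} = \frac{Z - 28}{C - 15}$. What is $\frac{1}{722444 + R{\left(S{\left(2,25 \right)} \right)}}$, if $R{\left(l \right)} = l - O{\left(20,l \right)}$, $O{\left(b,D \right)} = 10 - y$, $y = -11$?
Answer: $\frac{13}{9391502} \approx 1.3842 \cdot 10^{-6}$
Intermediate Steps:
$S{\left(C,Z \right)} = \frac{-28 + Z}{-15 + C}$
$O{\left(b,D \right)} = 21$ ($O{\left(b,D \right)} = 10 - -11 = 10 + 11 = 21$)
$R{\left(l \right)} = -21 + l$ ($R{\left(l \right)} = l - 21 = -21 + l$)
$\frac{1}{722444 + R{\left(S{\left(2,25 \right)} \right)}} = \frac{1}{722444 - \left(21 - \frac{-28 + 25}{-15 + 2}\right)} = \frac{1}{722444 - \left(21 - \frac{1}{-13} \left(-3\right)\right)} = \frac{1}{722444 - \frac{270}{13}} = \frac{1}{\frac{9391502}{13}} = \frac{13}{9391502}$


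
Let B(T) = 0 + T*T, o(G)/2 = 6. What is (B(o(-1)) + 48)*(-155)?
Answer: -29760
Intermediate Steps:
o(G) = 12 (o(G) = 2*6 = 12)
B(T) = T² (B(T) = 0 + T² = T²)
(B(o(-1)) + 48)*(-155) = (12² + 48)*(-155) = (144 + 48)*(-155) = 192*(-155) = -29760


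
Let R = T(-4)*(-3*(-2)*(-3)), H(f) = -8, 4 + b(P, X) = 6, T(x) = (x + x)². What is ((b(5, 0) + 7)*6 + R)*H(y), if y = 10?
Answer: 8784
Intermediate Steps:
T(x) = 4*x² (T(x) = (2*x)² = 4*x²)
b(P, X) = 2 (b(P, X) = -4 + 6 = 2)
R = -1152 (R = (4*(-4)²)*(-3*(-2)*(-3)) = (4*16)*(6*(-3)) = 64*(-18) = -1152)
((b(5, 0) + 7)*6 + R)*H(y) = ((2 + 7)*6 - 1152)*(-8) = (9*6 - 1152)*(-8) = (54 - 1152)*(-8) = -1098*(-8) = 8784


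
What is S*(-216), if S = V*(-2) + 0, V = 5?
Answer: 2160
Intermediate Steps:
S = -10 (S = 5*(-2) + 0 = -10 + 0 = -10)
S*(-216) = -10*(-216) = 2160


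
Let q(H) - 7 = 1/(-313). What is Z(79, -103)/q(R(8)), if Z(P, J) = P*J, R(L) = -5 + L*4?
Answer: -2546881/2190 ≈ -1163.0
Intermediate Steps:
R(L) = -5 + 4*L
q(H) = 2190/313 (q(H) = 7 + 1/(-313) = 7 - 1/313 = 2190/313)
Z(P, J) = J*P
Z(79, -103)/q(R(8)) = (-103*79)/(2190/313) = -8137*313/2190 = -2546881/2190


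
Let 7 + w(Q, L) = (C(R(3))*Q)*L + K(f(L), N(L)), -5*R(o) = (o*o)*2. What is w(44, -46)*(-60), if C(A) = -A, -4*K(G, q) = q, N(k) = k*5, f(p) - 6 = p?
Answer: 434154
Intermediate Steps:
f(p) = 6 + p
R(o) = -2*o²/5 (R(o) = -o*o*2/5 = -o²*2/5 = -2*o²/5)
N(k) = 5*k
K(G, q) = -q/4
w(Q, L) = -7 - 5*L/4 + 18*L*Q/5 (w(Q, L) = -7 + (((-(-2)*3²/5)*Q)*L - 5*L/4) = -7 + (((-(-2)*9/5)*Q)*L - 5*L/4) = -7 + (((-1*(-18/5))*Q)*L - 5*L/4) = -7 + ((18*Q/5)*L - 5*L/4) = -7 + (18*L*Q/5 - 5*L/4) = -7 + (-5*L/4 + 18*L*Q/5) = -7 - 5*L/4 + 18*L*Q/5)
w(44, -46)*(-60) = (-7 - 5/4*(-46) + (18/5)*(-46)*44)*(-60) = (-7 + 115/2 - 36432/5)*(-60) = -72359/10*(-60) = 434154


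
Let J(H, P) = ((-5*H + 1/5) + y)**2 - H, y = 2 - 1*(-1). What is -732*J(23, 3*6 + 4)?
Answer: -228315192/25 ≈ -9.1326e+6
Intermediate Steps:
y = 3 (y = 2 + 1 = 3)
J(H, P) = (16/5 - 5*H)**2 - H (J(H, P) = ((-5*H + 1/5) + 3)**2 - H = ((1/5 - 5*H) + 3)**2 - H = (16/5 - 5*H)**2 - H)
-732*J(23, 3*6 + 4) = -732*(-1*23 + (-16 + 25*23)**2/25) = -732*(-23 + (-16 + 575)**2/25) = -732*(-23 + (1/25)*559**2) = -732*(-23 + (1/25)*312481) = -732*(-23 + 312481/25) = -732*311906/25 = -228315192/25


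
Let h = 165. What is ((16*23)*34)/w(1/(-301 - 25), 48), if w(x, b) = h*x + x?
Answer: -2039456/83 ≈ -24572.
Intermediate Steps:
w(x, b) = 166*x (w(x, b) = 165*x + x = 166*x)
((16*23)*34)/w(1/(-301 - 25), 48) = ((16*23)*34)/((166/(-301 - 25))) = (368*34)/((166/(-326))) = 12512/((166*(-1/326))) = 12512/(-83/163) = 12512*(-163/83) = -2039456/83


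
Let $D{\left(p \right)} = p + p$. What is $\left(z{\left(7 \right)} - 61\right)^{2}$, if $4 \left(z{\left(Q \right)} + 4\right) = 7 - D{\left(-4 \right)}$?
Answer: $\frac{60025}{16} \approx 3751.6$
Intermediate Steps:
$D{\left(p \right)} = 2 p$
$z{\left(Q \right)} = - \frac{1}{4}$ ($z{\left(Q \right)} = -4 + \frac{7 - 2 \left(-4\right)}{4} = -4 + \frac{7 - -8}{4} = -4 + \frac{7 + 8}{4} = -4 + \frac{1}{4} \cdot 15 = -4 + \frac{15}{4} = - \frac{1}{4}$)
$\left(z{\left(7 \right)} - 61\right)^{2} = \left(- \frac{1}{4} - 61\right)^{2} = \left(- \frac{245}{4}\right)^{2} = \frac{60025}{16}$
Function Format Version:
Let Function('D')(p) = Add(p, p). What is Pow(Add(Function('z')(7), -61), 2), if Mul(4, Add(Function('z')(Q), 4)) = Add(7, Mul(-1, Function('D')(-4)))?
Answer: Rational(60025, 16) ≈ 3751.6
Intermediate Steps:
Function('D')(p) = Mul(2, p)
Function('z')(Q) = Rational(-1, 4) (Function('z')(Q) = Add(-4, Mul(Rational(1, 4), Add(7, Mul(-1, Mul(2, -4))))) = Add(-4, Mul(Rational(1, 4), Add(7, Mul(-1, -8)))) = Add(-4, Mul(Rational(1, 4), Add(7, 8))) = Add(-4, Mul(Rational(1, 4), 15)) = Add(-4, Rational(15, 4)) = Rational(-1, 4))
Pow(Add(Function('z')(7), -61), 2) = Pow(Add(Rational(-1, 4), -61), 2) = Pow(Rational(-245, 4), 2) = Rational(60025, 16)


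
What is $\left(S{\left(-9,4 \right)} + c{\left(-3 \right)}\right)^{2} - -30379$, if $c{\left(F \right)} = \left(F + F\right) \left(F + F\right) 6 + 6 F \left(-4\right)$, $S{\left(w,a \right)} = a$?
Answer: $115643$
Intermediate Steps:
$c{\left(F \right)} = - 24 F + 24 F^{2}$ ($c{\left(F \right)} = 2 F 2 F 6 - 24 F = 4 F^{2} \cdot 6 - 24 F = 24 F^{2} - 24 F = - 24 F + 24 F^{2}$)
$\left(S{\left(-9,4 \right)} + c{\left(-3 \right)}\right)^{2} - -30379 = \left(4 + 24 \left(-3\right) \left(-1 - 3\right)\right)^{2} - -30379 = \left(4 + 24 \left(-3\right) \left(-4\right)\right)^{2} + 30379 = \left(4 + 288\right)^{2} + 30379 = 292^{2} + 30379 = 85264 + 30379 = 115643$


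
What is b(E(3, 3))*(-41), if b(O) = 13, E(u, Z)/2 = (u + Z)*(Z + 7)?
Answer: -533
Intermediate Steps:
E(u, Z) = 2*(7 + Z)*(Z + u) (E(u, Z) = 2*((u + Z)*(Z + 7)) = 2*((Z + u)*(7 + Z)) = 2*((7 + Z)*(Z + u)) = 2*(7 + Z)*(Z + u))
b(E(3, 3))*(-41) = 13*(-41) = -533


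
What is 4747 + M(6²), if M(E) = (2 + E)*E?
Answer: 6115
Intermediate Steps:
M(E) = E*(2 + E)
4747 + M(6²) = 4747 + 6²*(2 + 6²) = 4747 + 36*(2 + 36) = 4747 + 36*38 = 4747 + 1368 = 6115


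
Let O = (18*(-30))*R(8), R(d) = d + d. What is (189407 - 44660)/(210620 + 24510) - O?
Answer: 2031667947/235130 ≈ 8640.6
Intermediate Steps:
R(d) = 2*d
O = -8640 (O = (18*(-30))*(2*8) = -540*16 = -8640)
(189407 - 44660)/(210620 + 24510) - O = (189407 - 44660)/(210620 + 24510) - 1*(-8640) = 144747/235130 + 8640 = 2031667947/235130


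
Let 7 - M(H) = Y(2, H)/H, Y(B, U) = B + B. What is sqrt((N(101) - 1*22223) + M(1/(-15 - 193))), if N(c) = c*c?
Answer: I*sqrt(11183) ≈ 105.75*I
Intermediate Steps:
Y(B, U) = 2*B
N(c) = c**2
M(H) = 7 - 4/H (M(H) = 7 - 2*2/H = 7 - 4/H)
sqrt((N(101) - 1*22223) + M(1/(-15 - 193))) = sqrt((101**2 - 1*22223) + (7 - 4/(1/(-15 - 193)))) = sqrt((10201 - 22223) + (7 - 4/(1/(-208)))) = sqrt(-12022 + (7 - 4/(-1/208))) = sqrt(-12022 + (7 - 4*(-208))) = sqrt(-12022 + (7 + 832)) = sqrt(-12022 + 839) = sqrt(-11183) = I*sqrt(11183)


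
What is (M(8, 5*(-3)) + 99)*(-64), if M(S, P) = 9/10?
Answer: -31968/5 ≈ -6393.6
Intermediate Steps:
M(S, P) = 9/10 (M(S, P) = 9*(⅒) = 9/10)
(M(8, 5*(-3)) + 99)*(-64) = (9/10 + 99)*(-64) = (999/10)*(-64) = -31968/5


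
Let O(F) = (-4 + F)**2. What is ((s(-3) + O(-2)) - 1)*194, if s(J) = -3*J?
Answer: 8536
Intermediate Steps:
((s(-3) + O(-2)) - 1)*194 = ((-3*(-3) + (-4 - 2)**2) - 1)*194 = ((9 + (-6)**2) - 1)*194 = ((9 + 36) - 1)*194 = (45 - 1)*194 = 44*194 = 8536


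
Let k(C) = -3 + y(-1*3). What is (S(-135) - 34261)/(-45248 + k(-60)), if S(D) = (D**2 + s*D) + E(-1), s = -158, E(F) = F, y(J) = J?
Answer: -5293/45254 ≈ -0.11696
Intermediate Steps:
k(C) = -6 (k(C) = -3 - 1*3 = -3 - 3 = -6)
S(D) = -1 + D**2 - 158*D (S(D) = (D**2 - 158*D) - 1 = -1 + D**2 - 158*D)
(S(-135) - 34261)/(-45248 + k(-60)) = ((-1 + (-135)**2 - 158*(-135)) - 34261)/(-45248 - 6) = ((-1 + 18225 + 21330) - 34261)/(-45254) = (39554 - 34261)*(-1/45254) = 5293*(-1/45254) = -5293/45254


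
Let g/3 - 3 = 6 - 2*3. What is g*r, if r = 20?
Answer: 180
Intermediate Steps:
g = 9 (g = 9 + 3*(6 - 2*3) = 9 + 3*(6 - 6) = 9 + 3*0 = 9 + 0 = 9)
g*r = 9*20 = 180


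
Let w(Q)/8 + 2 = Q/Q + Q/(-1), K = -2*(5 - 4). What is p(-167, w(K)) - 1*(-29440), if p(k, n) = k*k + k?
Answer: 57162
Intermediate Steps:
K = -2 (K = -2*1 = -2)
w(Q) = -8 - 8*Q (w(Q) = -16 + 8*(Q/Q + Q/(-1)) = -16 + 8*(1 + Q*(-1)) = -16 + 8*(1 - Q) = -16 + (8 - 8*Q) = -8 - 8*Q)
p(k, n) = k + k² (p(k, n) = k² + k = k + k²)
p(-167, w(K)) - 1*(-29440) = -167*(1 - 167) - 1*(-29440) = -167*(-166) + 29440 = 27722 + 29440 = 57162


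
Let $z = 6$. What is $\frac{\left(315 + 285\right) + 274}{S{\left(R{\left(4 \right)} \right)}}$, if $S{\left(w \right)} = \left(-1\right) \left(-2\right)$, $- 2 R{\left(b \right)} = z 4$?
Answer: $437$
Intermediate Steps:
$R{\left(b \right)} = -12$ ($R{\left(b \right)} = - \frac{6 \cdot 4}{2} = \left(- \frac{1}{2}\right) 24 = -12$)
$S{\left(w \right)} = 2$
$\frac{\left(315 + 285\right) + 274}{S{\left(R{\left(4 \right)} \right)}} = \frac{\left(315 + 285\right) + 274}{2} = \left(600 + 274\right) \frac{1}{2} = 874 \cdot \frac{1}{2} = 437$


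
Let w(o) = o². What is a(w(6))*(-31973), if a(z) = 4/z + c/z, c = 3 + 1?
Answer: -63946/9 ≈ -7105.1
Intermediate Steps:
c = 4
a(z) = 8/z (a(z) = 4/z + 4/z = 8/z)
a(w(6))*(-31973) = (8/(6²))*(-31973) = (8/36)*(-31973) = (8*(1/36))*(-31973) = (2/9)*(-31973) = -63946/9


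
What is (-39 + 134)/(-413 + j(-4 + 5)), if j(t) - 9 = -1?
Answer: -19/81 ≈ -0.23457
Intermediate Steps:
j(t) = 8 (j(t) = 9 - 1 = 8)
(-39 + 134)/(-413 + j(-4 + 5)) = (-39 + 134)/(-413 + 8) = 95/(-405) = 95*(-1/405) = -19/81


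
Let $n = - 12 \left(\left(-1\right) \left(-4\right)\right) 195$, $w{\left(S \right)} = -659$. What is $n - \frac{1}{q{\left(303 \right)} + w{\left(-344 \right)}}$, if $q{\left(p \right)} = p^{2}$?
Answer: $- \frac{853164001}{91150} \approx -9360.0$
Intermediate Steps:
$n = -9360$ ($n = \left(-12\right) 4 \cdot 195 = \left(-48\right) 195 = -9360$)
$n - \frac{1}{q{\left(303 \right)} + w{\left(-344 \right)}} = -9360 - \frac{1}{303^{2} - 659} = -9360 - \frac{1}{91809 - 659} = -9360 - \frac{1}{91150} = - \frac{853164001}{91150}$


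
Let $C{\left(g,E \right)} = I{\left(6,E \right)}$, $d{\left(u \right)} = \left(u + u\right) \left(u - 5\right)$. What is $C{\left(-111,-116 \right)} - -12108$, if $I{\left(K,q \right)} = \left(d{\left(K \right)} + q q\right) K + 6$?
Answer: $92922$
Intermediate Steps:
$d{\left(u \right)} = 2 u \left(-5 + u\right)$
$I{\left(K,q \right)} = 6 + K \left(q^{2} + 2 K \left(-5 + K\right)\right)$ ($I{\left(K,q \right)} = \left(2 K \left(-5 + K\right) + q q\right) K + 6 = \left(2 K \left(-5 + K\right) + q^{2}\right) K + 6 = \left(q^{2} + 2 K \left(-5 + K\right)\right) K + 6 = K \left(q^{2} + 2 K \left(-5 + K\right)\right) + 6 = 6 + K \left(q^{2} + 2 K \left(-5 + K\right)\right)$)
$C{\left(g,E \right)} = 78 + 6 E^{2}$ ($C{\left(g,E \right)} = 6 + 6 E^{2} + 2 \cdot 6^{2} \left(-5 + 6\right) = 6 + 6 E^{2} + 2 \cdot 36 \cdot 1 = 6 + 6 E^{2} + 72 = 78 + 6 E^{2}$)
$C{\left(-111,-116 \right)} - -12108 = \left(78 + 6 \left(-116\right)^{2}\right) - -12108 = \left(78 + 6 \cdot 13456\right) + 12108 = \left(78 + 80736\right) + 12108 = 80814 + 12108 = 92922$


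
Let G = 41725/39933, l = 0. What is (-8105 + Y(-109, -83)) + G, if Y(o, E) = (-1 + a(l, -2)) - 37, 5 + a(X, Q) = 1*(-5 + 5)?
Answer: -325332359/39933 ≈ -8147.0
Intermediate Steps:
a(X, Q) = -5 (a(X, Q) = -5 + 1*(-5 + 5) = -5 + 1*0 = -5 + 0 = -5)
G = 41725/39933 (G = 41725*(1/39933) = 41725/39933 ≈ 1.0449)
Y(o, E) = -43 (Y(o, E) = (-1 - 5) - 37 = -6 - 37 = -43)
(-8105 + Y(-109, -83)) + G = (-8105 - 43) + 41725/39933 = -8148 + 41725/39933 = -325332359/39933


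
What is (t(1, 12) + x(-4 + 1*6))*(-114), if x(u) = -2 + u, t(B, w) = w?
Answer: -1368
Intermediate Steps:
(t(1, 12) + x(-4 + 1*6))*(-114) = (12 + (-2 + (-4 + 1*6)))*(-114) = (12 + (-2 + (-4 + 6)))*(-114) = (12 + (-2 + 2))*(-114) = (12 + 0)*(-114) = 12*(-114) = -1368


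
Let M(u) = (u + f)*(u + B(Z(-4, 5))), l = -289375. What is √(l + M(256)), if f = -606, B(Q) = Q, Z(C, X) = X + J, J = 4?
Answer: 5*I*√15285 ≈ 618.16*I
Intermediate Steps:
Z(C, X) = 4 + X (Z(C, X) = X + 4 = 4 + X)
M(u) = (-606 + u)*(9 + u) (M(u) = (u - 606)*(u + (4 + 5)) = (-606 + u)*(u + 9) = (-606 + u)*(9 + u))
√(l + M(256)) = √(-289375 + (-5454 + 256² - 597*256)) = √(-289375 + (-5454 + 65536 - 152832)) = √(-289375 - 92750) = √(-382125) = 5*I*√15285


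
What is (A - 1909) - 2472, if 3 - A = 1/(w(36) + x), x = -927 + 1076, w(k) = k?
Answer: -809931/185 ≈ -4378.0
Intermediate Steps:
x = 149
A = 554/185 (A = 3 - 1/(36 + 149) = 3 - 1/185 = 554/185 ≈ 2.9946)
(A - 1909) - 2472 = (554/185 - 1909) - 2472 = -352611/185 - 2472 = -809931/185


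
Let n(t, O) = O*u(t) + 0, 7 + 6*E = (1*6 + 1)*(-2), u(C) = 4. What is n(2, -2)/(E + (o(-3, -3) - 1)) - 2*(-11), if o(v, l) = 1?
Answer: 170/7 ≈ 24.286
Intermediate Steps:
E = -7/2 (E = -7/6 + ((1*6 + 1)*(-2))/6 = -7/6 + ((6 + 1)*(-2))/6 = -7/6 + (7*(-2))/6 = -7/6 + (1/6)*(-14) = -7/6 - 7/3 = -7/2 ≈ -3.5000)
n(t, O) = 4*O (n(t, O) = O*4 + 0 = 4*O + 0 = 4*O)
n(2, -2)/(E + (o(-3, -3) - 1)) - 2*(-11) = (4*(-2))/(-7/2 + (1 - 1)) - 2*(-11) = -8/(-7/2 + 0) + 22 = -8/(-7/2) + 22 = -8*(-2/7) + 22 = 16/7 + 22 = 170/7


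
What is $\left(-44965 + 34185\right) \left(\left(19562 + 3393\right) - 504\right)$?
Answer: $-242021780$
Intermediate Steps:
$\left(-44965 + 34185\right) \left(\left(19562 + 3393\right) - 504\right) = - 10780 \left(22955 - 504\right) = \left(-10780\right) 22451 = -242021780$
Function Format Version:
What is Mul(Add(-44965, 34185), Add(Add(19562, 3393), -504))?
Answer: -242021780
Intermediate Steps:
Mul(Add(-44965, 34185), Add(Add(19562, 3393), -504)) = Mul(-10780, Add(22955, -504)) = Mul(-10780, 22451) = -242021780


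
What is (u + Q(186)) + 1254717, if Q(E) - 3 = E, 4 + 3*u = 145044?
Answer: 3909758/3 ≈ 1.3033e+6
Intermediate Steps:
u = 145040/3 (u = -4/3 + (⅓)*145044 = -4/3 + 48348 = 145040/3 ≈ 48347.)
Q(E) = 3 + E
(u + Q(186)) + 1254717 = (145040/3 + (3 + 186)) + 1254717 = (145040/3 + 189) + 1254717 = 145607/3 + 1254717 = 3909758/3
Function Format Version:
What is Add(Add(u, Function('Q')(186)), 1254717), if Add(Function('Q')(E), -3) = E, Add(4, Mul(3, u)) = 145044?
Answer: Rational(3909758, 3) ≈ 1.3033e+6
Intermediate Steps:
u = Rational(145040, 3) (u = Add(Rational(-4, 3), Mul(Rational(1, 3), 145044)) = Add(Rational(-4, 3), 48348) = Rational(145040, 3) ≈ 48347.)
Function('Q')(E) = Add(3, E)
Add(Add(u, Function('Q')(186)), 1254717) = Add(Add(Rational(145040, 3), Add(3, 186)), 1254717) = Add(Add(Rational(145040, 3), 189), 1254717) = Add(Rational(145607, 3), 1254717) = Rational(3909758, 3)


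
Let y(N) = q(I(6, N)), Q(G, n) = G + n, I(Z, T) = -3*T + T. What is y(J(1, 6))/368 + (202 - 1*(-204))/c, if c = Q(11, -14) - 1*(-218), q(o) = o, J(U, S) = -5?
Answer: 75779/39560 ≈ 1.9155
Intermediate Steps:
I(Z, T) = -2*T
y(N) = -2*N
c = 215 (c = (11 - 14) - 1*(-218) = -3 + 218 = 215)
y(J(1, 6))/368 + (202 - 1*(-204))/c = -2*(-5)/368 + (202 - 1*(-204))/215 = 10*(1/368) + (202 + 204)*(1/215) = 5/184 + 406*(1/215) = 5/184 + 406/215 = 75779/39560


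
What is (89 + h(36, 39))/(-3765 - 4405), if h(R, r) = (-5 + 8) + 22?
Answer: -3/215 ≈ -0.013953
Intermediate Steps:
h(R, r) = 25 (h(R, r) = 3 + 22 = 25)
(89 + h(36, 39))/(-3765 - 4405) = (89 + 25)/(-3765 - 4405) = 114/(-8170) = 114*(-1/8170) = -3/215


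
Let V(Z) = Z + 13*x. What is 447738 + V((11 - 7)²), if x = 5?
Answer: 447819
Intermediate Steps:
V(Z) = 65 + Z (V(Z) = Z + 13*5 = Z + 65 = 65 + Z)
447738 + V((11 - 7)²) = 447738 + (65 + (11 - 7)²) = 447738 + (65 + 4²) = 447738 + (65 + 16) = 447738 + 81 = 447819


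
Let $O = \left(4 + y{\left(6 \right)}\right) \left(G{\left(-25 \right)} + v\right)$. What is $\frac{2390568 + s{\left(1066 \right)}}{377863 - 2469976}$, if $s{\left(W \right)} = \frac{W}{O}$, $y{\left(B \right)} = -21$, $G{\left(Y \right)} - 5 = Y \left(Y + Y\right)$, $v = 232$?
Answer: $- \frac{60431167406}{52886524527} \approx -1.1427$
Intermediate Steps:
$G{\left(Y \right)} = 5 + 2 Y^{2}$ ($G{\left(Y \right)} = 5 + Y \left(Y + Y\right) = 5 + Y 2 Y = 5 + 2 Y^{2}$)
$O = -25279$ ($O = \left(4 - 21\right) \left(\left(5 + 2 \left(-25\right)^{2}\right) + 232\right) = - 17 \left(\left(5 + 2 \cdot 625\right) + 232\right) = - 17 \left(\left(5 + 1250\right) + 232\right) = - 17 \left(1255 + 232\right) = \left(-17\right) 1487 = -25279$)
$s{\left(W \right)} = - \frac{W}{25279}$ ($s{\left(W \right)} = \frac{W}{-25279} = W \left(- \frac{1}{25279}\right) = - \frac{W}{25279}$)
$\frac{2390568 + s{\left(1066 \right)}}{377863 - 2469976} = \frac{2390568 - \frac{1066}{25279}}{377863 - 2469976} = \frac{2390568 - \frac{1066}{25279}}{-2092113} = \frac{60431167406}{25279} \left(- \frac{1}{2092113}\right) = - \frac{60431167406}{52886524527}$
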